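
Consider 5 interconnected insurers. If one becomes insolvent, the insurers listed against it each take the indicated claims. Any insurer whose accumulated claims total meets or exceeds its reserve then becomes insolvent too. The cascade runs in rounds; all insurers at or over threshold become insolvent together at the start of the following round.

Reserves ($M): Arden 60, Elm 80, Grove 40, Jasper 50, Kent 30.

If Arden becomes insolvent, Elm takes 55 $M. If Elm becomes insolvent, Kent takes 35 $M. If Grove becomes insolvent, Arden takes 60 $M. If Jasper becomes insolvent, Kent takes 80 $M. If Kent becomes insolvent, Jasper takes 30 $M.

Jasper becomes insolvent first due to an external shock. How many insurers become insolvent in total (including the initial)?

2

Round 1 — Jasper becomes insolvent (initial).
  Kent: +80 → 80 ≥ 30
Round 2 — Kent becomes insolvent.
No further insolvencies.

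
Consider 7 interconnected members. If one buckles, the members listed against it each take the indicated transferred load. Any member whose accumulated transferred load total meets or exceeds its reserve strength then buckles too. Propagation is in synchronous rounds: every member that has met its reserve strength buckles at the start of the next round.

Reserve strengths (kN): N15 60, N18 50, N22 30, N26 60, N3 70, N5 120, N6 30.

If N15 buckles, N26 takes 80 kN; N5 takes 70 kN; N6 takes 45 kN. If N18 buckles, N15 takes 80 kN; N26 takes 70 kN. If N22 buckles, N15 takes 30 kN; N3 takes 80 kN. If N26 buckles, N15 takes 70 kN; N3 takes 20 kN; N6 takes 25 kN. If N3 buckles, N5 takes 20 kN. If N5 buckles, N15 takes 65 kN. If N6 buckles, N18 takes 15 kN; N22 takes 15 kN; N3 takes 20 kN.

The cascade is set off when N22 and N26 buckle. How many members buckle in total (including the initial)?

Round 1 — N22, N26 buckle (initial).
  N15: +30+70 → 100 ≥ 60
  N3: +80+20 → 100 ≥ 70
  N6: +25 → 25 < 30
Round 2 — N15, N3 buckle.
  N5: +70+20 → 90 < 120
  N6: +45 → 70 ≥ 30
Round 3 — N6 buckles.
  N18: +15 → 15 < 50
No further bucklings.

5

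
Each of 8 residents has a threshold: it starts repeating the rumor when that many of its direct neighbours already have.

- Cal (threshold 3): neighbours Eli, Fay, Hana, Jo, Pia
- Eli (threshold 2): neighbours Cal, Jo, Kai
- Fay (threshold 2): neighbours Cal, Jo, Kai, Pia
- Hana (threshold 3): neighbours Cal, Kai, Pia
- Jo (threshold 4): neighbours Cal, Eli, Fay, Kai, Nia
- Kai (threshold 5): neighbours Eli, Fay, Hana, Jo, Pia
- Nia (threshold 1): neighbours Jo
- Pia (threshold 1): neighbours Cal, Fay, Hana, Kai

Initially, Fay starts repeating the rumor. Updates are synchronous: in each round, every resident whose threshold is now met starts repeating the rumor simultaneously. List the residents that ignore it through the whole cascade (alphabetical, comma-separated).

Cal, Eli, Hana, Jo, Kai, Nia

Round 1 — Fay starts repeating the rumor (initial).
Round 2 — checking thresholds:
  Cal: 1 of 5 neighbours < 3, below threshold.
  Jo: 1 of 5 neighbours < 4, below threshold.
  Kai: 1 of 5 neighbours < 5, below threshold.
  Pia: 1 of 4 neighbours ≥ 1, starts repeating the rumor.
Round 3 — no new spreads; cascade stops.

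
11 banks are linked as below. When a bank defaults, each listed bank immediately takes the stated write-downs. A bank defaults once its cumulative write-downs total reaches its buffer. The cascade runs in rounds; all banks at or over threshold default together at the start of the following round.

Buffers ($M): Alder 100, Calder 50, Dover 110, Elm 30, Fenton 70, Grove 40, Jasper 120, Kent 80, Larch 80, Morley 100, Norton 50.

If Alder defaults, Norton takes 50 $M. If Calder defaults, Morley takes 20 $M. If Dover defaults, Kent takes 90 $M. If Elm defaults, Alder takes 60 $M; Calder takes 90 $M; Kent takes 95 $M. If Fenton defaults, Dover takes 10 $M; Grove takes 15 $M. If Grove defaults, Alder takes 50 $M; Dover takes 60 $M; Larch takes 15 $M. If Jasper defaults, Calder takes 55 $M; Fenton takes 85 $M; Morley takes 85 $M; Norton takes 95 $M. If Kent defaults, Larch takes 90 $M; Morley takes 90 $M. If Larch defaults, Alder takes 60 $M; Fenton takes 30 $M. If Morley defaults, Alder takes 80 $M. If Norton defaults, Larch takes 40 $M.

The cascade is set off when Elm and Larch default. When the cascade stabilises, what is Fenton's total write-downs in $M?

Round 1 — Elm, Larch default (initial).
  Alder: +60+60 → 120 ≥ 100
  Calder: +90 → 90 ≥ 50
  Fenton: +30 → 30 < 70
  Kent: +95 → 95 ≥ 80
Round 2 — Alder, Calder, Kent default.
  Morley: +20+90 → 110 ≥ 100
  Norton: +50 → 50 ≥ 50
Round 3 — Morley, Norton default.
No further defaults.

30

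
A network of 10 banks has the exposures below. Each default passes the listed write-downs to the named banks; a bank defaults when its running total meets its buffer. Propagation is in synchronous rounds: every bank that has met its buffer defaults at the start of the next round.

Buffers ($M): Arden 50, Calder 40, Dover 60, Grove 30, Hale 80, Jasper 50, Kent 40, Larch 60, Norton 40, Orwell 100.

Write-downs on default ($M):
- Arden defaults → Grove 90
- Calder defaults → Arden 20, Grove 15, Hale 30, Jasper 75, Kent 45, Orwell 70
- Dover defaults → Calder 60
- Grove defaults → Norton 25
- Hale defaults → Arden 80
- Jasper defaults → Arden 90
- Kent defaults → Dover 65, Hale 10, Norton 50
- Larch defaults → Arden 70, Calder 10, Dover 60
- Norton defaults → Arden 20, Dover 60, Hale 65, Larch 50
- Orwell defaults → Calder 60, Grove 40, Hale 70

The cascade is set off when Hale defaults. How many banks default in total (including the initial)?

3

Round 1 — Hale defaults (initial).
  Arden: +80 → 80 ≥ 50
Round 2 — Arden defaults.
  Grove: +90 → 90 ≥ 30
Round 3 — Grove defaults.
  Norton: +25 → 25 < 40
No further defaults.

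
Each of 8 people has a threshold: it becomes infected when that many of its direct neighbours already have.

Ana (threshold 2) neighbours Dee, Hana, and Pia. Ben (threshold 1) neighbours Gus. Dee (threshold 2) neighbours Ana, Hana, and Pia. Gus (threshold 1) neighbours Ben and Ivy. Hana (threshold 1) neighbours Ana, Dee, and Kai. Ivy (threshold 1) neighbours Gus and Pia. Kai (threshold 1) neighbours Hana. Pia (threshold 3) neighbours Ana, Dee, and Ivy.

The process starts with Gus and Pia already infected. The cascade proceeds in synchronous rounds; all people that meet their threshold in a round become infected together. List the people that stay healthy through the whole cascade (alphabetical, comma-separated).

Round 1 — Gus, Pia become infected (initial).
Round 2 — checking thresholds:
  Ana: 1 of 3 neighbours < 2, below threshold.
  Ben: 1 of 1 neighbours ≥ 1, becomes infected.
  Dee: 1 of 3 neighbours < 2, below threshold.
  Ivy: 2 of 2 neighbours ≥ 1, becomes infected.
Round 3 — no new infections; cascade stops.

Ana, Dee, Hana, Kai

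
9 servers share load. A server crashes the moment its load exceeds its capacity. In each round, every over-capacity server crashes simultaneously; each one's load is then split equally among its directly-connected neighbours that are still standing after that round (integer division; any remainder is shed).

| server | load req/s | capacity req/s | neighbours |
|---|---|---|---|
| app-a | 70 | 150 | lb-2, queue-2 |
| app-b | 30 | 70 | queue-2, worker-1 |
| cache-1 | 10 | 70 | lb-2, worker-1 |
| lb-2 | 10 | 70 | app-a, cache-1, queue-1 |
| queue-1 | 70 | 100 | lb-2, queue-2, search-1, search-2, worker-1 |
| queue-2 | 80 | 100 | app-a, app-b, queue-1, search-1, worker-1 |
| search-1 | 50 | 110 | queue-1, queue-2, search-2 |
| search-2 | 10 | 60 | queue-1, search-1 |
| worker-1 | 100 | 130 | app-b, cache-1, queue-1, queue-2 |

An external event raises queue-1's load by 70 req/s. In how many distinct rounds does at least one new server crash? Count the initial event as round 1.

Round 1 — queue-1 at 140 > 100. queue-1 crashes.
  queue-1 sheds 140 req/s to lb-2, queue-2, search-1, search-2, worker-1: 28 each.
    lb-2: 10+28 = 38 ≤ 70
    queue-2: 80+28 = 108 > 100
    search-1: 50+28 = 78 ≤ 110
    search-2: 10+28 = 38 ≤ 60
    worker-1: 100+28 = 128 ≤ 130
Round 2 — queue-2 crashes.
  queue-2 sheds 108 req/s to app-a, app-b, search-1, worker-1: 27 each.
    app-a: 70+27 = 97 ≤ 150
    app-b: 30+27 = 57 ≤ 70
    search-1: 78+27 = 105 ≤ 110
    worker-1: 128+27 = 155 > 130
Round 3 — worker-1 crashes.
  worker-1 sheds 155 req/s to app-b, cache-1: 77 each (1 lost).
    app-b: 57+77 = 134 > 70
    cache-1: 10+77 = 87 > 70
Round 4 — app-b, cache-1 crash.
  app-b sheds 134 req/s: no online neighbours, lost.
  cache-1 sheds 87 req/s to lb-2: 87 each.
    lb-2: 38+87 = 125 > 70
Round 5 — lb-2 crashes.
  lb-2 sheds 125 req/s to app-a: 125 each.
    app-a: 97+125 = 222 > 150
Round 6 — app-a crashes.
  app-a sheds 222 req/s: no online neighbours, lost.
No further crashes.

6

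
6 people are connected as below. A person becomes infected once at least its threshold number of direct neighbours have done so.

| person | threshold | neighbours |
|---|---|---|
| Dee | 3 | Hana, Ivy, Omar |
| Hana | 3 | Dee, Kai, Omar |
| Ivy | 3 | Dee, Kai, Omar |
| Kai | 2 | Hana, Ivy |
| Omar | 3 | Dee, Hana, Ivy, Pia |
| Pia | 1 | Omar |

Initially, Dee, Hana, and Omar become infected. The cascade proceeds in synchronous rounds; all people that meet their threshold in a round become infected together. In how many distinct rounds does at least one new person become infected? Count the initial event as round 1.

2

Round 1 — Dee, Hana, Omar become infected (initial).
Round 2 — checking thresholds:
  Ivy: 2 of 3 neighbours < 3, not yet.
  Kai: 1 of 2 neighbours < 2, not yet.
  Pia: 1 of 1 neighbours ≥ 1, becomes infected.
Round 3 — no new infections; cascade stops.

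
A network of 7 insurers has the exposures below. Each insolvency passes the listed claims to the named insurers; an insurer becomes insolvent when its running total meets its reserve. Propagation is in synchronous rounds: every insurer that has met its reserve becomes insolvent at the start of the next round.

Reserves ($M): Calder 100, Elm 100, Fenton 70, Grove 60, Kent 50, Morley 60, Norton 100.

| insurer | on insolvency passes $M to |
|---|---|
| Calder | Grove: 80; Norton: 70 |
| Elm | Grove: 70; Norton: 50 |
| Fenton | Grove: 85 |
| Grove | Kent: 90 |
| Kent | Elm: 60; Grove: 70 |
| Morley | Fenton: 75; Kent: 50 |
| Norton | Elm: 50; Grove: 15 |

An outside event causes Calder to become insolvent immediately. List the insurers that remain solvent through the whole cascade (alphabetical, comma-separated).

Round 1 — Calder becomes insolvent (initial).
  Grove: +80 → 80 ≥ 60
  Norton: +70 → 70 < 100
Round 2 — Grove becomes insolvent.
  Kent: +90 → 90 ≥ 50
Round 3 — Kent becomes insolvent.
  Elm: +60 → 60 < 100
No further insolvencies.

Elm, Fenton, Morley, Norton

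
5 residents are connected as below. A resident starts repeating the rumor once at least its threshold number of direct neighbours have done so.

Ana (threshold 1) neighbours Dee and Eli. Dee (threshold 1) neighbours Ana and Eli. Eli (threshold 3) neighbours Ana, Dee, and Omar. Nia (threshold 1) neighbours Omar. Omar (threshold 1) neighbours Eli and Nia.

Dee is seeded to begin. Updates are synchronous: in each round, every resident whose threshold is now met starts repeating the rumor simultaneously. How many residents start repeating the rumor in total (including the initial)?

Round 1 — Dee starts repeating the rumor (initial).
Round 2 — checking thresholds:
  Ana: 1 of 2 neighbours ≥ 1, starts repeating the rumor.
  Eli: 1 of 3 neighbours < 3, below threshold.
Round 3 — no new spreads; cascade stops.

2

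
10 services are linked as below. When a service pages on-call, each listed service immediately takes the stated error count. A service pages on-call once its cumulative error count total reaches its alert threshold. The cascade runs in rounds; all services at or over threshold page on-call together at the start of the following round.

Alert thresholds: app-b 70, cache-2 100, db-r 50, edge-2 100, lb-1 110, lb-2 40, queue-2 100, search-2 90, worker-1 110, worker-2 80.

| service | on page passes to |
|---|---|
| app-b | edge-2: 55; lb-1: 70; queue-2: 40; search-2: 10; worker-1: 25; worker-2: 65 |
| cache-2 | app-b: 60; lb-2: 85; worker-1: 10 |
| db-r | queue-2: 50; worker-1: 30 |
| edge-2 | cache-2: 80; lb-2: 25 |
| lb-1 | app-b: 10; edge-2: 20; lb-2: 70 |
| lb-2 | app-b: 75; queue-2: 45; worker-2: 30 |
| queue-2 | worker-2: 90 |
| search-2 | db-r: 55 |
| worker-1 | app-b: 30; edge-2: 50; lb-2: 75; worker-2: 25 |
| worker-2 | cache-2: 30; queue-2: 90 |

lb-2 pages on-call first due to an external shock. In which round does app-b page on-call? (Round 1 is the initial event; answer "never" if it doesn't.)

2

Round 1 — lb-2 pages on-call (initial).
  app-b: +75 → 75 ≥ 70
  queue-2: +45 → 45 < 100
  worker-2: +30 → 30 < 80
Round 2 — app-b pages on-call.
  edge-2: +55 → 55 < 100
  lb-1: +70 → 70 < 110
  queue-2: +40 → 85 < 100
  search-2: +10 → 10 < 90
  worker-1: +25 → 25 < 110
  worker-2: +65 → 95 ≥ 80
Round 3 — worker-2 pages on-call.
  cache-2: +30 → 30 < 100
  queue-2: +90 → 175 ≥ 100
Round 4 — queue-2 pages on-call.
No further pages.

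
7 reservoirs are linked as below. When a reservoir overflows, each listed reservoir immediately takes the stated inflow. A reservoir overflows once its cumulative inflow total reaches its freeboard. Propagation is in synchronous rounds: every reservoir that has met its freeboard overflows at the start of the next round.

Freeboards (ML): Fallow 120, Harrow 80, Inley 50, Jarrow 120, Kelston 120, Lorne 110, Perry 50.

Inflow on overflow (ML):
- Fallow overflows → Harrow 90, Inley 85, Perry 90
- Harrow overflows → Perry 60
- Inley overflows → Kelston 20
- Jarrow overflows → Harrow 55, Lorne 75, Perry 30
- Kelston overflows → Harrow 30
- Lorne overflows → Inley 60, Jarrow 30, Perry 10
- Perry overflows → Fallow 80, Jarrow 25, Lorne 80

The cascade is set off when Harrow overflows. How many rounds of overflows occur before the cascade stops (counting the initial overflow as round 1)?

2

Round 1 — Harrow overflows (initial).
  Perry: +60 → 60 ≥ 50
Round 2 — Perry overflows.
  Fallow: +80 → 80 < 120
  Jarrow: +25 → 25 < 120
  Lorne: +80 → 80 < 110
No further overflows.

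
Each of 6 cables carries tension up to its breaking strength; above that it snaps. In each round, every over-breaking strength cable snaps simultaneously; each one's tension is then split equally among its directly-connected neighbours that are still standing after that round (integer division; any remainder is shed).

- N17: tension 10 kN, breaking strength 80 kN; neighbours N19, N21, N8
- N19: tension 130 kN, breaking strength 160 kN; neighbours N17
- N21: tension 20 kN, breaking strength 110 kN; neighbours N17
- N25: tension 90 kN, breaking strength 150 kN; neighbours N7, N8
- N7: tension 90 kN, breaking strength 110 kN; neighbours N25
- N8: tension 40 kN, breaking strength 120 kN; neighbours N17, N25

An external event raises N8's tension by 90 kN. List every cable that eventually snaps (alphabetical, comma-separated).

Round 1 — N8 at 130 > 120. N8 snaps.
  N8 sheds 130 kN to N17, N25: 65 each.
    N17: 10+65 = 75 ≤ 80
    N25: 90+65 = 155 > 150
Round 2 — N25 snaps.
  N25 sheds 155 kN to N7: 155 each.
    N7: 90+155 = 245 > 110
Round 3 — N7 snaps.
  N7 sheds 245 kN: no online neighbours, lost.
No further breaks.

N25, N7, N8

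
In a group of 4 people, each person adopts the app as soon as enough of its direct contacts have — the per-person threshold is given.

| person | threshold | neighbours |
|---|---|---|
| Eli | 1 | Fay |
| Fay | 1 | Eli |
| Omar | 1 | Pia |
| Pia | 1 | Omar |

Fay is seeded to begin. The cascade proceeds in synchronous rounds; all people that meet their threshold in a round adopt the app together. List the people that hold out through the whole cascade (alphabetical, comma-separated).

Omar, Pia

Round 1 — Fay adopts the app (initial).
Round 2 — checking thresholds:
  Eli: 1 of 1 neighbours ≥ 1, adopts the app.
Round 3 — no new adoptions; cascade stops.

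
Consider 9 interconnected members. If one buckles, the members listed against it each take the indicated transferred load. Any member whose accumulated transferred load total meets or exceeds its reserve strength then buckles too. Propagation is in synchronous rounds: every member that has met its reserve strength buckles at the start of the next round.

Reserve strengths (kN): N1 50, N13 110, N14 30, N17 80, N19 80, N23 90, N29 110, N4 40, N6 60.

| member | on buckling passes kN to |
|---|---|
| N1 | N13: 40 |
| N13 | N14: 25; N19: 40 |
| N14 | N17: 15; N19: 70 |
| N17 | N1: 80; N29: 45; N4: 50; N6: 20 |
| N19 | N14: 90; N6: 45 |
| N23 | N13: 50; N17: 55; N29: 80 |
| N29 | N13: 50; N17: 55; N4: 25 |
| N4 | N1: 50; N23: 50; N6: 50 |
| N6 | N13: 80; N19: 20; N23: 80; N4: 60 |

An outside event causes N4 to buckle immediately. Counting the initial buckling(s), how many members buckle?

Round 1 — N4 buckles (initial).
  N1: +50 → 50 ≥ 50
  N23: +50 → 50 < 90
  N6: +50 → 50 < 60
Round 2 — N1 buckles.
  N13: +40 → 40 < 110
No further bucklings.

2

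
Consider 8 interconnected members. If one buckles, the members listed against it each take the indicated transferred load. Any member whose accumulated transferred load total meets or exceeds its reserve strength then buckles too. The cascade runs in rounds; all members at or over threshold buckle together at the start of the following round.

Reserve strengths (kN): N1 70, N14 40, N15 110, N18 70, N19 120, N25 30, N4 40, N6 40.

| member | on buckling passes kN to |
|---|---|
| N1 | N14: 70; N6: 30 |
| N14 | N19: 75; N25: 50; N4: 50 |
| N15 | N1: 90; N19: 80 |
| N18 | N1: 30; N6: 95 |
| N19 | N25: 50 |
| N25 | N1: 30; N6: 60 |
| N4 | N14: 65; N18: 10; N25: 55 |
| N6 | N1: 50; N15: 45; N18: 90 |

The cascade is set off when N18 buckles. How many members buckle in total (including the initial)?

Round 1 — N18 buckles (initial).
  N1: +30 → 30 < 70
  N6: +95 → 95 ≥ 40
Round 2 — N6 buckles.
  N1: +50 → 80 ≥ 70
  N15: +45 → 45 < 110
Round 3 — N1 buckles.
  N14: +70 → 70 ≥ 40
Round 4 — N14 buckles.
  N19: +75 → 75 < 120
  N25: +50 → 50 ≥ 30
  N4: +50 → 50 ≥ 40
Round 5 — N25, N4 buckle.
No further bucklings.

6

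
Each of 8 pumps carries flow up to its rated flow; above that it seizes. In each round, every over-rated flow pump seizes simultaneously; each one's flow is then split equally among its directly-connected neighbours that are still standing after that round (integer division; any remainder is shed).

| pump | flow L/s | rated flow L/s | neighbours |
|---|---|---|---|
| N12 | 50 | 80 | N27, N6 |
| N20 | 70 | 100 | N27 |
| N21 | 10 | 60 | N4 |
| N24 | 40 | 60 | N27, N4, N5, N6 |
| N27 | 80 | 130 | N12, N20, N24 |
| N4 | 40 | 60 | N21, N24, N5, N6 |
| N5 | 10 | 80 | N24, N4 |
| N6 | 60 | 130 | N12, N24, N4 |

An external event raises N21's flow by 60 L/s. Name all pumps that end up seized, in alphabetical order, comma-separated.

N21, N24, N4

Round 1 — N21 at 70 > 60. N21 seizes.
  N21 sheds 70 L/s to N4: 70 each.
    N4: 40+70 = 110 > 60
Round 2 — N4 seizes.
  N4 sheds 110 L/s to N24, N5, N6: 36 each (2 lost).
    N24: 40+36 = 76 > 60
    N5: 10+36 = 46 ≤ 80
    N6: 60+36 = 96 ≤ 130
Round 3 — N24 seizes.
  N24 sheds 76 L/s to N27, N5, N6: 25 each (1 lost).
    N27: 80+25 = 105 ≤ 130
    N5: 46+25 = 71 ≤ 80
    N6: 96+25 = 121 ≤ 130
No further seizures.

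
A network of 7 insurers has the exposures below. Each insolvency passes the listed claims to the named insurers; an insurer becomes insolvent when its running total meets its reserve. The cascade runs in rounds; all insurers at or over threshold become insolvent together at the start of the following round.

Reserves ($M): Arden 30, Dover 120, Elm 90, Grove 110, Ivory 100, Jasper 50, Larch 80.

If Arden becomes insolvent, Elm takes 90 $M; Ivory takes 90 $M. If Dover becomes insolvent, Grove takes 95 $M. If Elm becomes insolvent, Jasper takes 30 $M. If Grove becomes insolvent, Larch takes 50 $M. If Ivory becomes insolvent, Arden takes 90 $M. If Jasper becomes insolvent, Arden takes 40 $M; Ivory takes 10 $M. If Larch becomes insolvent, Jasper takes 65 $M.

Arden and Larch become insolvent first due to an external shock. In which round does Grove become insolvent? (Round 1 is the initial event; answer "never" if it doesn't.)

never

Round 1 — Arden, Larch become insolvent (initial).
  Elm: +90 → 90 ≥ 90
  Ivory: +90 → 90 < 100
  Jasper: +65 → 65 ≥ 50
Round 2 — Elm, Jasper become insolvent.
  Ivory: +10 → 100 ≥ 100
Round 3 — Ivory becomes insolvent.
No further insolvencies.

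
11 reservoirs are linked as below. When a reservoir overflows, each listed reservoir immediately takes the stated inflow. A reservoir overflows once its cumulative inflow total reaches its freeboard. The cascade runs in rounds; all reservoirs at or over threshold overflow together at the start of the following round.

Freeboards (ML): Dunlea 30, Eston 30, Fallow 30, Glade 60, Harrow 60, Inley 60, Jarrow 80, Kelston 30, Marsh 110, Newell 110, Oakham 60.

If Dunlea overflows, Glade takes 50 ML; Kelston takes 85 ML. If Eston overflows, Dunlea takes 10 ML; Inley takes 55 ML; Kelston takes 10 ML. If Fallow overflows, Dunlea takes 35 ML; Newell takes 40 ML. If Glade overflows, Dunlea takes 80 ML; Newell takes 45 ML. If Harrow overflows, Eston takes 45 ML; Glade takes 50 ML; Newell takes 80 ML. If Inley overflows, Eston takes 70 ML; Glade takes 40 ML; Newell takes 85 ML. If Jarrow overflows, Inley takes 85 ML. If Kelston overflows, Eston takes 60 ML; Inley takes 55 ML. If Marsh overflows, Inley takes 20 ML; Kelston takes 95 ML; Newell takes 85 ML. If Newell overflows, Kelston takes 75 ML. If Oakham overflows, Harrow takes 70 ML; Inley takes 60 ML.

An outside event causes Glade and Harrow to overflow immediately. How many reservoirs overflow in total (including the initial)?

Round 1 — Glade, Harrow overflow (initial).
  Dunlea: +80 → 80 ≥ 30
  Eston: +45 → 45 ≥ 30
  Newell: +45+80 → 125 ≥ 110
Round 2 — Dunlea, Eston, Newell overflow.
  Inley: +55 → 55 < 60
  Kelston: +85+10+75 → 170 ≥ 30
Round 3 — Kelston overflows.
  Inley: +55 → 110 ≥ 60
Round 4 — Inley overflows.
No further overflows.

7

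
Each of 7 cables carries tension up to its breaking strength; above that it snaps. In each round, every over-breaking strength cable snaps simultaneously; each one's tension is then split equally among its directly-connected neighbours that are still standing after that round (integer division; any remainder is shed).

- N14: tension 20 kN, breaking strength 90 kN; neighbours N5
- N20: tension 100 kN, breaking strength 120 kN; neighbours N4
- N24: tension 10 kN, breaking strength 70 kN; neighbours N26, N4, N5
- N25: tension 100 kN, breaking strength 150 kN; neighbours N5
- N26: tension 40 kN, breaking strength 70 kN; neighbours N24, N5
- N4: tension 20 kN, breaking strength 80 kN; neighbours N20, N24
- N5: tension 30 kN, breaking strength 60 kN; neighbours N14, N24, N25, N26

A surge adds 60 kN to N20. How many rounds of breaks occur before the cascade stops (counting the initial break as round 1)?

Round 1 — N20 at 160 > 120. N20 snaps.
  N20 sheds 160 kN to N4: 160 each.
    N4: 20+160 = 180 > 80
Round 2 — N4 snaps.
  N4 sheds 180 kN to N24: 180 each.
    N24: 10+180 = 190 > 70
Round 3 — N24 snaps.
  N24 sheds 190 kN to N26, N5: 95 each.
    N26: 40+95 = 135 > 70
    N5: 30+95 = 125 > 60
Round 4 — N26, N5 snap.
  N26 sheds 135 kN: no online neighbours, lost.
  N5 sheds 125 kN to N14, N25: 62 each (1 lost).
    N14: 20+62 = 82 ≤ 90
    N25: 100+62 = 162 > 150
Round 5 — N25 snaps.
  N25 sheds 162 kN: no online neighbours, lost.
No further breaks.

5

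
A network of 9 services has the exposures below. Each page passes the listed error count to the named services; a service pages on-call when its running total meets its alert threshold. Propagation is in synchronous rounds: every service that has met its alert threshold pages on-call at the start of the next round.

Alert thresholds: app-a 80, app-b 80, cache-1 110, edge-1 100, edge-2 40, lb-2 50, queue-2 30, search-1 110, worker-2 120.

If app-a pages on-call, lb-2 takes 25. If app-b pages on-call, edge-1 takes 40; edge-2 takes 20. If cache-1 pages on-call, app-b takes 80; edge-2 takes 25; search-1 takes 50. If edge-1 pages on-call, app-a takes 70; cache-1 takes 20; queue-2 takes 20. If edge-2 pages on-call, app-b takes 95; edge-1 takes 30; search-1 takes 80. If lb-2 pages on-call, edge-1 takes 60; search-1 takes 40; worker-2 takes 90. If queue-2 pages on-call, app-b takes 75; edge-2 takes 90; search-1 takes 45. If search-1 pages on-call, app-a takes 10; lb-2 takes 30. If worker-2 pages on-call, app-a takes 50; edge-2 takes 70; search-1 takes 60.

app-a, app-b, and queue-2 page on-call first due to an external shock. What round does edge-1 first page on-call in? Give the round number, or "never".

Round 1 — app-a, app-b, queue-2 page on-call (initial).
  edge-1: +40 → 40 < 100
  edge-2: +20+90 → 110 ≥ 40
  lb-2: +25 → 25 < 50
  search-1: +45 → 45 < 110
Round 2 — edge-2 pages on-call.
  edge-1: +30 → 70 < 100
  search-1: +80 → 125 ≥ 110
Round 3 — search-1 pages on-call.
  lb-2: +30 → 55 ≥ 50
Round 4 — lb-2 pages on-call.
  edge-1: +60 → 130 ≥ 100
  worker-2: +90 → 90 < 120
Round 5 — edge-1 pages on-call.
  cache-1: +20 → 20 < 110
No further pages.

5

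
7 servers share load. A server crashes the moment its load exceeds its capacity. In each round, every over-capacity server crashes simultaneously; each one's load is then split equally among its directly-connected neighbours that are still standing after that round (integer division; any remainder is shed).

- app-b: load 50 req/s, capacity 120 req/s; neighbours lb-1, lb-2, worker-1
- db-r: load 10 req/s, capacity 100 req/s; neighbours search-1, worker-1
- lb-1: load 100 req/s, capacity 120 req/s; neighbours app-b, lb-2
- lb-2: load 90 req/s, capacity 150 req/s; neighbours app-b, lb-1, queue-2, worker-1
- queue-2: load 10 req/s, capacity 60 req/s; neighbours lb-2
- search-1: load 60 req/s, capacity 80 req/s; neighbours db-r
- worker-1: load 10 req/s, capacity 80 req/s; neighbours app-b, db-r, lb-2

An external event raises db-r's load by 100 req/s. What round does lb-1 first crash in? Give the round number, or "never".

never

Round 1 — db-r at 110 > 100. db-r crashes.
  db-r sheds 110 req/s to search-1, worker-1: 55 each.
    search-1: 60+55 = 115 > 80
    worker-1: 10+55 = 65 ≤ 80
Round 2 — search-1 crashes.
  search-1 sheds 115 req/s: no online neighbours, lost.
No further crashes.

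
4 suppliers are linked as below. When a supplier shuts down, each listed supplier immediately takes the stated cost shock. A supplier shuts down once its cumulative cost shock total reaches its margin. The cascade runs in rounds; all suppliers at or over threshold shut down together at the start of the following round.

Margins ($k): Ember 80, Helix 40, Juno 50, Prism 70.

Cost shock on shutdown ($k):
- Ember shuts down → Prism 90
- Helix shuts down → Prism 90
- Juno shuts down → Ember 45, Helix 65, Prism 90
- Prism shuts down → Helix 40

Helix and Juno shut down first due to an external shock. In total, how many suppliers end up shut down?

Round 1 — Helix, Juno shut down (initial).
  Ember: +45 → 45 < 80
  Prism: +90+90 → 180 ≥ 70
Round 2 — Prism shuts down.
No further shutdowns.

3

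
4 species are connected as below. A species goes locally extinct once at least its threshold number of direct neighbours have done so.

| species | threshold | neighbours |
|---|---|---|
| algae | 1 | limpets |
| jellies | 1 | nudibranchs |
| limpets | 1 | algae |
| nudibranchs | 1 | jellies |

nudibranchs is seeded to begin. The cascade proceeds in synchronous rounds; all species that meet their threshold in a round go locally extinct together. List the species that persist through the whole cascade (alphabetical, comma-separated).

Round 1 — nudibranchs goes locally extinct (initial).
Round 2 — checking thresholds:
  jellies: 1 of 1 neighbours ≥ 1, goes locally extinct.
Round 3 — no new extinctions; cascade stops.

algae, limpets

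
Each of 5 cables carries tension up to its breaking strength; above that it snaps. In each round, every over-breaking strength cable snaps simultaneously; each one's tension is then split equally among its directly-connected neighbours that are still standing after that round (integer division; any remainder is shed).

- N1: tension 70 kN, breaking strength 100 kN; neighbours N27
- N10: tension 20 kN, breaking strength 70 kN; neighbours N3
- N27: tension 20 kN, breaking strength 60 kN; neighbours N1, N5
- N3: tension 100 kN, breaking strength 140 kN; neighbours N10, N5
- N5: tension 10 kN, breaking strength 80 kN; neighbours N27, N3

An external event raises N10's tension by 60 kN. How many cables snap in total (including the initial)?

5

Round 1 — N10 at 80 > 70. N10 snaps.
  N10 sheds 80 kN to N3: 80 each.
    N3: 100+80 = 180 > 140
Round 2 — N3 snaps.
  N3 sheds 180 kN to N5: 180 each.
    N5: 10+180 = 190 > 80
Round 3 — N5 snaps.
  N5 sheds 190 kN to N27: 190 each.
    N27: 20+190 = 210 > 60
Round 4 — N27 snaps.
  N27 sheds 210 kN to N1: 210 each.
    N1: 70+210 = 280 > 100
Round 5 — N1 snaps.
  N1 sheds 280 kN: no online neighbours, lost.
No further breaks.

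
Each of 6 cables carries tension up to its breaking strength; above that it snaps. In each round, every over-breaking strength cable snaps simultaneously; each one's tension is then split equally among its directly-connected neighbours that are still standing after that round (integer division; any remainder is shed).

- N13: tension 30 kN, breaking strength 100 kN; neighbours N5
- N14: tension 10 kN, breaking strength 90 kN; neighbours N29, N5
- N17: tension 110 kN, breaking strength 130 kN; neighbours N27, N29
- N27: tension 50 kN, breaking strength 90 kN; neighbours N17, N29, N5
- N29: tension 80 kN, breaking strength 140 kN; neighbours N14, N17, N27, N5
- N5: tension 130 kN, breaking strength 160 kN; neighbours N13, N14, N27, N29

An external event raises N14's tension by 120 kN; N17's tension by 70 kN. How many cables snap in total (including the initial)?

6

Round 1 — N14 at 130 > 90; N17 at 180 > 130. N14, N17 snap.
  N14 sheds 130 kN to N29, N5: 65 each.
    N29: 80+65 = 145 > 140
    N5: 130+65 = 195 > 160
  N17 sheds 180 kN to N27, N29: 90 each.
    N27: 50+90 = 140 > 90
    N29: 145+90 = 235 > 140
Round 2 — N27, N29, N5 snap.
  N27 sheds 140 kN: no online neighbours, lost.
  N29 sheds 235 kN: no online neighbours, lost.
  N5 sheds 195 kN to N13: 195 each.
    N13: 30+195 = 225 > 100
Round 3 — N13 snaps.
  N13 sheds 225 kN: no online neighbours, lost.
No further breaks.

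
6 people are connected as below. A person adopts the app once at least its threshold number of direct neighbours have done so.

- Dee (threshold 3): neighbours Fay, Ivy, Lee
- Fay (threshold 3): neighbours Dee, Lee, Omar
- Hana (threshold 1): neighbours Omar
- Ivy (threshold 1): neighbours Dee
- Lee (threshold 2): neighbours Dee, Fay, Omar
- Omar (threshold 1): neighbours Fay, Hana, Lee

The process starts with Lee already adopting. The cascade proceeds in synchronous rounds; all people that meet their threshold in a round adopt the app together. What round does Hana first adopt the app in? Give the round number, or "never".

Round 1 — Lee adopts the app (initial).
Round 2 — checking thresholds:
  Dee: 1 of 3 neighbours < 3, below threshold.
  Fay: 1 of 3 neighbours < 3, below threshold.
  Omar: 1 of 3 neighbours ≥ 1, adopts the app.
Round 3 — checking thresholds:
  Dee: 1 of 3 neighbours < 3, below threshold.
  Fay: 2 of 3 neighbours < 3, below threshold.
  Hana: 1 of 1 neighbours ≥ 1, adopts the app.
Round 4 — no new adoptions; cascade stops.

3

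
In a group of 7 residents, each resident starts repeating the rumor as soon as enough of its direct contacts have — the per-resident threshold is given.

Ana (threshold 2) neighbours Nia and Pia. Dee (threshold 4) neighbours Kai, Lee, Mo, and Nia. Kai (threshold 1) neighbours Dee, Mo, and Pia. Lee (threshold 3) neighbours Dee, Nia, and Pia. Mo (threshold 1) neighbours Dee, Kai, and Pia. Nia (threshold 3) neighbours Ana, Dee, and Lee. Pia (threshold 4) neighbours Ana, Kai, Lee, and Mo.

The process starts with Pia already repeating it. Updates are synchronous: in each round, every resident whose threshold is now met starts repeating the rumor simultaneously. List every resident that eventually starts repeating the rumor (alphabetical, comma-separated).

Kai, Mo, Pia

Round 1 — Pia starts repeating the rumor (initial).
Round 2 — checking thresholds:
  Ana: 1 of 2 neighbours < 2, holds.
  Kai: 1 of 3 neighbours ≥ 1, starts repeating the rumor.
  Lee: 1 of 3 neighbours < 3, holds.
  Mo: 1 of 3 neighbours ≥ 1, starts repeating the rumor.
Round 3 — no new spreads; cascade stops.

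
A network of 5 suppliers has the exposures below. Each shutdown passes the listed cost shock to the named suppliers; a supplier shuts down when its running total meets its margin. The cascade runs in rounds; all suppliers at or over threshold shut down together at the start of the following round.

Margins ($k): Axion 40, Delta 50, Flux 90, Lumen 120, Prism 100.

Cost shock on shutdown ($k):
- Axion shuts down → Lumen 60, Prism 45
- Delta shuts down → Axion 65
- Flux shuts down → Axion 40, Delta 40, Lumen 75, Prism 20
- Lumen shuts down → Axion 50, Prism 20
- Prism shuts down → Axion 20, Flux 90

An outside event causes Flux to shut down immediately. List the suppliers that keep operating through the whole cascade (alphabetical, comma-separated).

Delta, Prism

Round 1 — Flux shuts down (initial).
  Axion: +40 → 40 ≥ 40
  Delta: +40 → 40 < 50
  Lumen: +75 → 75 < 120
  Prism: +20 → 20 < 100
Round 2 — Axion shuts down.
  Lumen: +60 → 135 ≥ 120
  Prism: +45 → 65 < 100
Round 3 — Lumen shuts down.
  Prism: +20 → 85 < 100
No further shutdowns.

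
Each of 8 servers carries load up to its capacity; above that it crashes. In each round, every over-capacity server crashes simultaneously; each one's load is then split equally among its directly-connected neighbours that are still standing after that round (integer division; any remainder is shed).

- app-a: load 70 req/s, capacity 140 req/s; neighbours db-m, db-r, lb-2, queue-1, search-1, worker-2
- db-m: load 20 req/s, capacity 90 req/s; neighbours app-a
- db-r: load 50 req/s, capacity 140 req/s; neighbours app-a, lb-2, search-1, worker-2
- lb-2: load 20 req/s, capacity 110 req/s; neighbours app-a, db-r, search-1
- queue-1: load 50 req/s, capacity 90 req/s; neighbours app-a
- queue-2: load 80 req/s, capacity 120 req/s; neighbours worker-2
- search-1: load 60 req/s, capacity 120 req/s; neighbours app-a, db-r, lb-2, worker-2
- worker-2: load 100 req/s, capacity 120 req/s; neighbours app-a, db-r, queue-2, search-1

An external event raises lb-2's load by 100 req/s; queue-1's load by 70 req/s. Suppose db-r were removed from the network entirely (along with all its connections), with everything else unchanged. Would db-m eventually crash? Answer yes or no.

yes

With db-r removed:
Round 1 — lb-2 at 120 > 110; queue-1 at 120 > 90. lb-2, queue-1 crash.
  lb-2 sheds 120 req/s to app-a, search-1: 60 each.
    app-a: 70+60 = 130 ≤ 140
    search-1: 60+60 = 120 ≤ 120
  queue-1 sheds 120 req/s to app-a: 120 each.
    app-a: 130+120 = 250 > 140
Round 2 — app-a crashes.
  app-a sheds 250 req/s to db-m, search-1, worker-2: 83 each (1 lost).
    db-m: 20+83 = 103 > 90
    search-1: 120+83 = 203 > 120
    worker-2: 100+83 = 183 > 120
Round 3 — db-m, search-1, worker-2 crash.
  db-m sheds 103 req/s: no online neighbours, lost.
  search-1 sheds 203 req/s: no online neighbours, lost.
  worker-2 sheds 183 req/s to queue-2: 183 each.
    queue-2: 80+183 = 263 > 120
Round 4 — queue-2 crashes.
  queue-2 sheds 263 req/s: no online neighbours, lost.
No further crashes.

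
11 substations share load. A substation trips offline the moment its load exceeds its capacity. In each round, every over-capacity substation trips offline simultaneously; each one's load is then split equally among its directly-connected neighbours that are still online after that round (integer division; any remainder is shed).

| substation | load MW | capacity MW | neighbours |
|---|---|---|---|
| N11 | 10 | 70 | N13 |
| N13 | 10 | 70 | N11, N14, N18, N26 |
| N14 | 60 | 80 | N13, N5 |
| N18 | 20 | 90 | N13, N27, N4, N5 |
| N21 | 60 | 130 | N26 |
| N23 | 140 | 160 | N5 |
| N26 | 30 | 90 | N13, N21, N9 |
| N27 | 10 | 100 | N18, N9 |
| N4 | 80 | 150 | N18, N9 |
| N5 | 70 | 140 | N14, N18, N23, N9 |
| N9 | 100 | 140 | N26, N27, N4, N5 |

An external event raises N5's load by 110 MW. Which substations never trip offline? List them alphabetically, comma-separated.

Round 1 — N5 at 180 > 140. N5 trips offline.
  N5 sheds 180 MW to N14, N18, N23, N9: 45 each.
    N14: 60+45 = 105 > 80
    N18: 20+45 = 65 ≤ 90
    N23: 140+45 = 185 > 160
    N9: 100+45 = 145 > 140
Round 2 — N14, N23, N9 trip offline.
  N14 sheds 105 MW to N13: 105 each.
    N13: 10+105 = 115 > 70
  N23 sheds 185 MW: no online neighbours, lost.
  N9 sheds 145 MW to N26, N27, N4: 48 each (1 lost).
    N26: 30+48 = 78 ≤ 90
    N27: 10+48 = 58 ≤ 100
    N4: 80+48 = 128 ≤ 150
Round 3 — N13 trips offline.
  N13 sheds 115 MW to N11, N18, N26: 38 each (1 lost).
    N11: 10+38 = 48 ≤ 70
    N18: 65+38 = 103 > 90
    N26: 78+38 = 116 > 90
Round 4 — N18, N26 trip offline.
  N18 sheds 103 MW to N27, N4: 51 each (1 lost).
    N27: 58+51 = 109 > 100
    N4: 128+51 = 179 > 150
  N26 sheds 116 MW to N21: 116 each.
    N21: 60+116 = 176 > 130
Round 5 — N21, N27, N4 trip offline.
  N21 sheds 176 MW: no online neighbours, lost.
  N27 sheds 109 MW: no online neighbours, lost.
  N4 sheds 179 MW: no online neighbours, lost.
No further trips.

N11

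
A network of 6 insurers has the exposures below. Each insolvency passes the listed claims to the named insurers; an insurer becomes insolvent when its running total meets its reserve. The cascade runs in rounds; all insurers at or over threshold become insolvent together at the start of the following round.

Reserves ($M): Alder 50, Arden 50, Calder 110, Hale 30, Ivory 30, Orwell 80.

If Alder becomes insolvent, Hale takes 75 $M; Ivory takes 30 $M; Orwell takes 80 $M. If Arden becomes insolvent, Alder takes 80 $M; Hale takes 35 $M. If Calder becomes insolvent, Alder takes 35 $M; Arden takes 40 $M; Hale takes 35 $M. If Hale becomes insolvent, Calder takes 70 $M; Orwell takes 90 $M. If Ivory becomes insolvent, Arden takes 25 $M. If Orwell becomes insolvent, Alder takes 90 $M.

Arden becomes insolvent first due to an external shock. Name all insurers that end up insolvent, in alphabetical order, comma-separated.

Round 1 — Arden becomes insolvent (initial).
  Alder: +80 → 80 ≥ 50
  Hale: +35 → 35 ≥ 30
Round 2 — Alder, Hale become insolvent.
  Calder: +70 → 70 < 110
  Ivory: +30 → 30 ≥ 30
  Orwell: +80+90 → 170 ≥ 80
Round 3 — Ivory, Orwell become insolvent.
No further insolvencies.

Alder, Arden, Hale, Ivory, Orwell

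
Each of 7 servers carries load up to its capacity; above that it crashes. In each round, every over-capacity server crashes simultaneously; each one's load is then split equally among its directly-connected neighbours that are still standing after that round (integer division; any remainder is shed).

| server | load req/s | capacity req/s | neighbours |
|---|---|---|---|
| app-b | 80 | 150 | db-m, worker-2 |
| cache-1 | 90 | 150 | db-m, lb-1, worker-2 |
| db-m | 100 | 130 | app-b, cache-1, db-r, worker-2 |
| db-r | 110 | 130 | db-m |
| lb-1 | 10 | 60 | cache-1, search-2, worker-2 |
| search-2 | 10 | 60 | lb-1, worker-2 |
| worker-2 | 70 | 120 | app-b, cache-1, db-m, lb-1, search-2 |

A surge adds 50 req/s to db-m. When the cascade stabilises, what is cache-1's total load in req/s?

Round 1 — db-m at 150 > 130. db-m crashes.
  db-m sheds 150 req/s to app-b, cache-1, db-r, worker-2: 37 each (2 lost).
    app-b: 80+37 = 117 ≤ 150
    cache-1: 90+37 = 127 ≤ 150
    db-r: 110+37 = 147 > 130
    worker-2: 70+37 = 107 ≤ 120
Round 2 — db-r crashes.
  db-r sheds 147 req/s: no online neighbours, lost.
No further crashes.

127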